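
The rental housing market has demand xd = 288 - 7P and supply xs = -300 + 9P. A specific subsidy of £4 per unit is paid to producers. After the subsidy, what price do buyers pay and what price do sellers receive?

Pre-subsidy: 288 - 7P = -300 + 9P gives P* = 36.75, x* = 30.75.
With the subsidy, sellers receive Ps = Pb + 4 for each unit, where Pb is the price buyers pay.
Supply in terms of Pb becomes xs = -300 + 9(Pb + 4) = -264 + 9Pb. Setting this equal to demand: 288 - 7Pb = -264 + 9Pb, so Pb = 34.5.
Sellers receive Ps = 34.5 + 4 = 38.5; x' = 288 − 7·34.5 = 46.5.

Buyers pay £34.5; sellers receive £38.5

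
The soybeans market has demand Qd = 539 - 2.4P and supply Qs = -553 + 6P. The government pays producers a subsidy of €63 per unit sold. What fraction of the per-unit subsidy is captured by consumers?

Consumer share = 5/7

Pre-subsidy: 539 - 2.4P = -553 + 6P gives P* = 130, Q* = 227.
With the subsidy, sellers receive Ps = Pb + 63 for each unit, where Pb is the price buyers pay.
Supply in terms of Pb becomes Qs = -553 + 6(Pb + 63) = -175 + 6Pb. Setting this equal to demand: 539 - 2.4Pb = -175 + 6Pb, so Pb = 85.
Sellers receive Ps = 85 + 63 = 148; Q' = 539 − 2.4·85 = 335.
Buyers' price falls by P* − Pb = 130 − 85 = 45; sellers' price rises by Ps − P* = 148 − 130 = 18.
So consumers capture 45/63 = 5/7 of each unit of subsidy.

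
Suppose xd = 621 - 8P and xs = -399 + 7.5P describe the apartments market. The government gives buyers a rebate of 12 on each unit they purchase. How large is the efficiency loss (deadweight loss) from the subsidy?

Deadweight loss = 8640/31

Pre-subsidy: 621 - 8P = -399 + 7.5P gives P* = 2040/31, x* = 2931/31.
With the rebate, buyers effectively pay Pb = Ps − 12, where Ps is the price sellers receive.
Demand in terms of Ps becomes xd = 621 − 8(Ps − 12) = 717 - 8Ps. Setting this equal to supply: 717 - 8Ps = -399 + 7.5Ps, so Ps = 72.
Buyers pay Pb = 72 − 12 = 60; x' = -399 + 7.5·72 = 141.
The subsidy expands output by 141 − 2931/31 = 1440/31 past the efficient level; on those units the gap between marginal cost and willingness to pay runs from 0 up to 12.
DWL = ½ × 12 × 1440/31 = 8640/31.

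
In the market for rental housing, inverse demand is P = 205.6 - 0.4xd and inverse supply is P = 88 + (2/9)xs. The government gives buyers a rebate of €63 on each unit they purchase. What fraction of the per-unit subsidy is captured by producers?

Pre-subsidy: 205.6 - 0.4x = 88 + (2/9)x gives x* = 189 and P* = 130.
With the rebate, buyers effectively pay Pb = Ps − 63, where Ps is the price sellers receive.
On the curves, Pb = 205.6 - 0.4x and Ps = 88 + (2/9)x; the wedge Ps − Pb = 63 gives 88 + (2/9)x − (205.6 - 0.4x) = 63, so x' = 290.25.
Then Pb = 205.6 − 0.4·290.25 = 89.5 and Ps = 88 + (2/9)·290.25 = 152.5.
Buyers' price falls by P* − Pb = 130 − 89.5 = 40.5; sellers' price rises by Ps − P* = 152.5 − 130 = 22.5.
So producers capture 22.5/63 = 5/14 of each unit of subsidy.

Producer share = 5/14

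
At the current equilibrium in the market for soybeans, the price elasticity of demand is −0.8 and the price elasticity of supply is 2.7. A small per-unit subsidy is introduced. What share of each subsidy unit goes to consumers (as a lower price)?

For a small subsidy around the equilibrium, the benefit split depends on the relative slopes, which at a point are proportional to the elasticities.
Buyer share = εs/(εs + |εd|) = 2.7/(2.7 + 0.8) = 27/35; seller share = |εd|/(εs + |εd|) = 8/35.

Consumer share = 27/35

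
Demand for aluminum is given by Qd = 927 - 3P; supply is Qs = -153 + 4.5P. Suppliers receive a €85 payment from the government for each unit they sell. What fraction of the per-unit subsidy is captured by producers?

Pre-subsidy: 927 - 3P = -153 + 4.5P gives P* = 144, Q* = 495.
With the subsidy, sellers receive Ps = Pb + 85 for each unit, where Pb is the price buyers pay.
Supply in terms of Pb becomes Qs = -153 + 4.5(Pb + 85) = 229.5 + 4.5Pb. Setting this equal to demand: 927 - 3Pb = 229.5 + 4.5Pb, so Pb = 93.
Sellers receive Ps = 93 + 85 = 178; Q' = 927 − 3·93 = 648.
Buyers' price falls by P* − Pb = 144 − 93 = 51; sellers' price rises by Ps − P* = 178 − 144 = 34.
So producers capture 34/85 = 0.4 of each unit of subsidy.

Producer share = 0.4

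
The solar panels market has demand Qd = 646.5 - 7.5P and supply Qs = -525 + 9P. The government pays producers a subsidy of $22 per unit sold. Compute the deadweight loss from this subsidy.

Pre-subsidy: 646.5 - 7.5P = -525 + 9P gives P* = 71, Q* = 114.
With the subsidy, sellers receive Ps = Pb + 22 for each unit, where Pb is the price buyers pay.
Supply in terms of Pb becomes Qs = -525 + 9(Pb + 22) = -327 + 9Pb. Setting this equal to demand: 646.5 - 7.5Pb = -327 + 9Pb, so Pb = 59.
Sellers receive Ps = 59 + 22 = 81; Q' = 646.5 − 7.5·59 = 204.
The subsidy expands output by 204 − 114 = 90 past the efficient level; on those units the gap between marginal cost and willingness to pay runs from 0 up to 22.
DWL = ½ × 22 × 90 = 990.

Deadweight loss = $990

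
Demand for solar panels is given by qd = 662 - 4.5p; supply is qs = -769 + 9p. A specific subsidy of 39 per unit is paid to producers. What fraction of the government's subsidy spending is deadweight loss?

Pre-subsidy: 662 - 4.5p = -769 + 9p gives p* = 106, q* = 185.
With the subsidy, sellers receive ps = pb + 39 for each unit, where pb is the price buyers pay.
Supply in terms of pb becomes qs = -769 + 9(pb + 39) = -418 + 9pb. Setting this equal to demand: 662 - 4.5pb = -418 + 9pb, so pb = 80.
Sellers receive ps = 80 + 39 = 119; q' = 662 − 4.5·80 = 302.
ΔCS = ½(185 + 302)(106 − 80) = 6331; ΔPS = ½(185 + 302)(119 − 106) = 3165.5.
Government spending = 39 × 302 = 11778.
DWL = ½ × 39 × (302 − 185) = 2281.5; fraction = 2281.5 / 11778 = 117/604.

DWL / government spending = 117/604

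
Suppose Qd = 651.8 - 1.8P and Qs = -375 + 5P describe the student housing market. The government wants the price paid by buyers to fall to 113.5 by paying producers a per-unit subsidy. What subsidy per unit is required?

Required subsidy s = 51 per unit

At a buyer price of 113.5, quantity demanded is 651.8 − 1.8·113.5 = 447.5.
Sellers supply 447.5 only when they receive Ps with -375 + 5·Ps = 447.5, i.e. Ps = 164.5.
s = Ps − Pb = 164.5 − 113.5 = 51.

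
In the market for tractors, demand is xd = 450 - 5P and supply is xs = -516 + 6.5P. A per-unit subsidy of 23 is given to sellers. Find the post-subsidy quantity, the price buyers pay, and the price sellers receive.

Pre-subsidy: 450 - 5P = -516 + 6.5P gives P* = 84, x* = 30.
With the subsidy, sellers receive Ps = Pb + 23 for each unit, where Pb is the price buyers pay.
Supply in terms of Pb becomes xs = -516 + 6.5(Pb + 23) = -366.5 + 6.5Pb. Setting this equal to demand: 450 - 5Pb = -366.5 + 6.5Pb, so Pb = 71.
Sellers receive Ps = 71 + 23 = 94; x' = 450 − 5·71 = 95.

x' = 95; buyers pay 71; sellers receive 94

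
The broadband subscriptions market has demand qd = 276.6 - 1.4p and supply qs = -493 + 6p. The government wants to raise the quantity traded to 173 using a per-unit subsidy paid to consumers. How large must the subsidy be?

At q = 173, invert demand for the buyer price: pb = (276.6 − 173)/1.4 = 74; invert supply for the seller price: ps = (173 − (-493))/6 = 111.
The subsidy must fill the gap: s = ps − pb = 111 − 74 = 37.

Required subsidy s = 37 per unit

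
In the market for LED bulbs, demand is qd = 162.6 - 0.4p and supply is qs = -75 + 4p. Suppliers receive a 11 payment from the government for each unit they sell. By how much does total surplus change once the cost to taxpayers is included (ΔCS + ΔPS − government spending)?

Net change in total surplus = -22

Pre-subsidy: 162.6 - 0.4p = -75 + 4p gives p* = 54, q* = 141.
With the subsidy, sellers receive ps = pb + 11 for each unit, where pb is the price buyers pay.
Supply in terms of pb becomes qs = -75 + 4(pb + 11) = -31 + 4pb. Setting this equal to demand: 162.6 - 0.4pb = -31 + 4pb, so pb = 44.
Sellers receive ps = 44 + 11 = 55; q' = 162.6 − 0.4·44 = 145.
ΔCS = ½(141 + 145)(54 − 44) = 1430; ΔPS = ½(141 + 145)(55 − 54) = 143.
Government spending = 11 × 145 = 1595.
Net change = 1430 + 143 − 1595 = -22. The loss equals the DWL triangle ½·11·4.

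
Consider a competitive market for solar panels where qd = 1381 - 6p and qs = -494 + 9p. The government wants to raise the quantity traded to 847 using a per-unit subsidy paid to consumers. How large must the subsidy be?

At q = 847, invert demand for the buyer price: pb = (1381 − 847)/6 = 89; invert supply for the seller price: ps = (847 − (-494))/9 = 149.
The subsidy must fill the gap: s = ps − pb = 149 − 89 = 60.

Required subsidy s = 60 per unit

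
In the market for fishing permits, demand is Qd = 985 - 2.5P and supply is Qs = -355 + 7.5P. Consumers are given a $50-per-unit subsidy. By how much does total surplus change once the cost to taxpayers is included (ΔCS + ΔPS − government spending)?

Pre-subsidy: 985 - 2.5P = -355 + 7.5P gives P* = 134, Q* = 650.
With the rebate, buyers effectively pay Pb = Ps − 50, where Ps is the price sellers receive.
Demand in terms of Ps becomes Qd = 985 − 2.5(Ps − 50) = 1110 - 2.5Ps. Setting this equal to supply: 1110 - 2.5Ps = -355 + 7.5Ps, so Ps = 146.5.
Buyers pay Pb = 146.5 − 50 = 96.5; Q' = -355 + 7.5·146.5 = 743.75.
ΔCS = ½(650 + 743.75)(134 − 96.5) = 26132.8125; ΔPS = ½(650 + 743.75)(146.5 − 134) = 8710.9375.
Government spending = 50 × 743.75 = 37187.5.
Net change = 26132.8125 + 8710.9375 − 37187.5 = -2343.75. The loss equals the DWL triangle ½·50·93.75.

Net change in total surplus = -$2343.75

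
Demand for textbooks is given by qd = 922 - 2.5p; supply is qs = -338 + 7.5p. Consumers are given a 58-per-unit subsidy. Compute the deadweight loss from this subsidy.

Pre-subsidy: 922 - 2.5p = -338 + 7.5p gives p* = 126, q* = 607.
With the rebate, buyers effectively pay pb = ps − 58, where ps is the price sellers receive.
Demand in terms of ps becomes qd = 922 − 2.5(ps − 58) = 1067 - 2.5ps. Setting this equal to supply: 1067 - 2.5ps = -338 + 7.5ps, so ps = 140.5.
Buyers pay pb = 140.5 − 58 = 82.5; q' = -338 + 7.5·140.5 = 715.75.
The subsidy expands output by 715.75 − 607 = 108.75 past the efficient level; on those units the gap between marginal cost and willingness to pay runs from 0 up to 58.
DWL = ½ × 58 × 108.75 = 3153.75.

Deadweight loss = 3153.75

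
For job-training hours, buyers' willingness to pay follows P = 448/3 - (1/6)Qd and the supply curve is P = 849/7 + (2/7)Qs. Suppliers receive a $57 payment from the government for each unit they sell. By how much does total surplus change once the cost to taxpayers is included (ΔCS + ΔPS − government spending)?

Net change in total surplus = -$3591

Pre-subsidy: 448/3 - (1/6)Q = 849/7 + (2/7)Q gives Q* = 62 and P* = 139.
With the subsidy, sellers receive Ps = Pb + 57 for each unit, where Pb is the price buyers pay.
On the curves, Pb = 448/3 - (1/6)Q and Ps = 849/7 + (2/7)Q; the wedge Ps − Pb = 57 gives 849/7 + (2/7)Q − (448/3 - (1/6)Q) = 57, so Q' = 188.
Then Pb = 448/3 − (1/6)·188 = 118 and Ps = 849/7 + (2/7)·188 = 175.
ΔCS = ½(62 + 188)(139 − 118) = 2625; ΔPS = ½(62 + 188)(175 − 139) = 4500.
Government spending = 57 × 188 = 10716.
Net change = 2625 + 4500 − 10716 = -3591. The loss equals the DWL triangle ½·57·126.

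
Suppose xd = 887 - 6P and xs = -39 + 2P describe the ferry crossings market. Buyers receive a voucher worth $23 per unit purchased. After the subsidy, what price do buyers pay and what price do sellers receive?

Pre-subsidy: 887 - 6P = -39 + 2P gives P* = 115.75, x* = 192.5.
With the rebate, buyers effectively pay Pb = Ps − 23, where Ps is the price sellers receive.
Demand in terms of Ps becomes xd = 887 − 6(Ps − 23) = 1025 - 6Ps. Setting this equal to supply: 1025 - 6Ps = -39 + 2Ps, so Ps = 133.
Buyers pay Pb = 133 − 23 = 110; x' = -39 + 2·133 = 227.

Buyers pay $110; sellers receive $133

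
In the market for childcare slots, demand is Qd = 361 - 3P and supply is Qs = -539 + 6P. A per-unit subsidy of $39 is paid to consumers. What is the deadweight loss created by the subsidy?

Pre-subsidy: 361 - 3P = -539 + 6P gives P* = 100, Q* = 61.
With the rebate, buyers effectively pay Pb = Ps − 39, where Ps is the price sellers receive.
Demand in terms of Ps becomes Qd = 361 − 3(Ps − 39) = 478 - 3Ps. Setting this equal to supply: 478 - 3Ps = -539 + 6Ps, so Ps = 113.
Buyers pay Pb = 113 − 39 = 74; Q' = -539 + 6·113 = 139.
The subsidy expands output by 139 − 61 = 78 past the efficient level; on those units the gap between marginal cost and willingness to pay runs from 0 up to 39.
DWL = ½ × 39 × 78 = 1521.

Deadweight loss = $1521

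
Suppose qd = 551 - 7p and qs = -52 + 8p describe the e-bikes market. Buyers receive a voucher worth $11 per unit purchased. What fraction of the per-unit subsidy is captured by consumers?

Pre-subsidy: 551 - 7p = -52 + 8p gives p* = 40.2, q* = 269.6.
With the rebate, buyers effectively pay pb = ps − 11, where ps is the price sellers receive.
Demand in terms of ps becomes qd = 551 − 7(ps − 11) = 628 - 7ps. Setting this equal to supply: 628 - 7ps = -52 + 8ps, so ps = 136/3.
Buyers pay pb = 136/3 − 11 = 103/3; q' = -52 + 8·(136/3) = 932/3.
Buyers' price falls by p* − pb = 40.2 − 103/3 = 88/15; sellers' price rises by ps − p* = 136/3 − 40.2 = 77/15.
So consumers capture (88/15)/11 = 8/15 of each unit of subsidy.

Consumer share = 8/15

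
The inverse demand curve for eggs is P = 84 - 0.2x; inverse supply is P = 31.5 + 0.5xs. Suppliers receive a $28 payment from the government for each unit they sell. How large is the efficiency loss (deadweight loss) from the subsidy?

Deadweight loss = $560

Pre-subsidy: 84 - 0.2x = 31.5 + 0.5x gives x* = 75 and P* = 69.
With the subsidy, sellers receive Ps = Pb + 28 for each unit, where Pb is the price buyers pay.
On the curves, Pb = 84 - 0.2x and Ps = 31.5 + 0.5x; the wedge Ps − Pb = 28 gives 31.5 + 0.5x − (84 - 0.2x) = 28, so x' = 115.
Then Pb = 84 − 0.2·115 = 61 and Ps = 31.5 + 0.5·115 = 89.
The subsidy expands output by 115 − 75 = 40 past the efficient level; on those units the gap between marginal cost and willingness to pay runs from 0 up to 28.
DWL = ½ × 28 × 40 = 560.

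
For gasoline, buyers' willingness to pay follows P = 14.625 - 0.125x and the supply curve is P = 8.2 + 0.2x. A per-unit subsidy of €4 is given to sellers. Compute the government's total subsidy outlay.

Pre-subsidy: 14.625 - 0.125x = 8.2 + 0.2x gives x* = 257/13 and P* = 158/13.
With the subsidy, sellers receive Ps = Pb + 4 for each unit, where Pb is the price buyers pay.
On the curves, Pb = 14.625 - 0.125x and Ps = 8.2 + 0.2x; the wedge Ps − Pb = 4 gives 8.2 + 0.2x − (14.625 - 0.125x) = 4, so x' = 417/13.
Then Pb = 14.625 − 0.125·(417/13) = 138/13 and Ps = 8.2 + 0.2·(417/13) = 190/13.
Government outlay = subsidy × quantity = 4 × 417/13 = 1668/13.

Government cost = 1668/13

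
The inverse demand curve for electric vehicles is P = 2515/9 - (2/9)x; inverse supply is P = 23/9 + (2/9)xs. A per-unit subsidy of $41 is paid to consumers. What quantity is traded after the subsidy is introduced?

Pre-subsidy: 2515/9 - (2/9)x = 23/9 + (2/9)x gives x* = 623 and P* = 141.
With the rebate, buyers effectively pay Pb = Ps − 41, where Ps is the price sellers receive.
On the curves, Pb = 2515/9 - (2/9)x and Ps = 23/9 + (2/9)x; the wedge Ps − Pb = 41 gives 23/9 + (2/9)x − (2515/9 - (2/9)x) = 41, so x' = 715.25.
Then Pb = 2515/9 − (2/9)·715.25 = 120.5 and Ps = 23/9 + (2/9)·715.25 = 161.5.

x' = 715.25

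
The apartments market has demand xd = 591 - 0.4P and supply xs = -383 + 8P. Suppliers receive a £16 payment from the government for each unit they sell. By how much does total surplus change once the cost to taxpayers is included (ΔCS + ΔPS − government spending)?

Net change in total surplus = -1024/21

Pre-subsidy: 591 - 0.4P = -383 + 8P gives P* = 2435/21, x* = 11437/21.
With the subsidy, sellers receive Ps = Pb + 16 for each unit, where Pb is the price buyers pay.
Supply in terms of Pb becomes xs = -383 + 8(Pb + 16) = -255 + 8Pb. Setting this equal to demand: 591 - 0.4Pb = -255 + 8Pb, so Pb = 705/7.
Sellers receive Ps = 705/7 + 16 = 817/7; x' = 591 − 0.4·(705/7) = 3855/7.
ΔCS = ½(11437/21 + 3855/7)(2435/21 − 705/7) = 525760/63; ΔPS = ½(11437/21 + 3855/7)(817/7 − 2435/21) = 26288/63.
Government spending = 16 × 3855/7 = 61680/7.
Net change = 525760/63 + 26288/63 − 61680/7 = -1024/21. The loss equals the DWL triangle ½·16·128/21.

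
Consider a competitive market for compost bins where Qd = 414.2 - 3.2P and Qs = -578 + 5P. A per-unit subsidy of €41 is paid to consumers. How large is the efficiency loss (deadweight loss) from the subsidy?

Deadweight loss = €1640

Pre-subsidy: 414.2 - 3.2P = -578 + 5P gives P* = 121, Q* = 27.
With the rebate, buyers effectively pay Pb = Ps − 41, where Ps is the price sellers receive.
Demand in terms of Ps becomes Qd = 414.2 − 3.2(Ps − 41) = 545.4 - 3.2Ps. Setting this equal to supply: 545.4 - 3.2Ps = -578 + 5Ps, so Ps = 137.
Buyers pay Pb = 137 − 41 = 96; Q' = -578 + 5·137 = 107.
The subsidy expands output by 107 − 27 = 80 past the efficient level; on those units the gap between marginal cost and willingness to pay runs from 0 up to 41.
DWL = ½ × 41 × 80 = 1640.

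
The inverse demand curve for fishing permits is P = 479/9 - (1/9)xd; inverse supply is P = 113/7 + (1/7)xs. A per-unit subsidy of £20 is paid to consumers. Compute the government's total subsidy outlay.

Government cost = £4495

Pre-subsidy: 479/9 - (1/9)x = 113/7 + (1/7)x gives x* = 146 and P* = 37.
With the rebate, buyers effectively pay Pb = Ps − 20, where Ps is the price sellers receive.
On the curves, Pb = 479/9 - (1/9)x and Ps = 113/7 + (1/7)x; the wedge Ps − Pb = 20 gives 113/7 + (1/7)x − (479/9 - (1/9)x) = 20, so x' = 224.75.
Then Pb = 479/9 − (1/9)·224.75 = 28.25 and Ps = 113/7 + (1/7)·224.75 = 48.25.
Government outlay = subsidy × quantity = 20 × 224.75 = 4495.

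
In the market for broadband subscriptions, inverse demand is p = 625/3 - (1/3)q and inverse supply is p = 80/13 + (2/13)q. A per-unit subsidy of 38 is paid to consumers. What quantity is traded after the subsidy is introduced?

Pre-subsidy: 625/3 - (1/3)q = 80/13 + (2/13)q gives q* = 415 and p* = 70.
With the rebate, buyers effectively pay pb = ps − 38, where ps is the price sellers receive.
On the curves, pb = 625/3 - (1/3)q and ps = 80/13 + (2/13)q; the wedge ps − pb = 38 gives 80/13 + (2/13)q − (625/3 - (1/3)q) = 38, so q' = 493.
Then pb = 625/3 − (1/3)·493 = 44 and ps = 80/13 + (2/13)·493 = 82.

q' = 493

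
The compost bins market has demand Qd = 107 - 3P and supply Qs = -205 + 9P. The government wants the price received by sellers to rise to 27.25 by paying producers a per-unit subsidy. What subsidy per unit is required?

At a seller price of 27.25, quantity supplied is -205 + 9·27.25 = 40.25.
Buyers absorb 40.25 only when they pay Pb with 107 − 3·Pb = 40.25, i.e. Pb = 22.25.
s = Ps − Pb = 27.25 − 22.25 = 5.

Required subsidy s = 5 per unit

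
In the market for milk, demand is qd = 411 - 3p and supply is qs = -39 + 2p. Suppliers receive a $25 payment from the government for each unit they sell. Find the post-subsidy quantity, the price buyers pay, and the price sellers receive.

q' = 171; buyers pay $80; sellers receive $105

Pre-subsidy: 411 - 3p = -39 + 2p gives p* = 90, q* = 141.
With the subsidy, sellers receive ps = pb + 25 for each unit, where pb is the price buyers pay.
Supply in terms of pb becomes qs = -39 + 2(pb + 25) = 11 + 2pb. Setting this equal to demand: 411 - 3pb = 11 + 2pb, so pb = 80.
Sellers receive ps = 80 + 25 = 105; q' = 411 − 3·80 = 171.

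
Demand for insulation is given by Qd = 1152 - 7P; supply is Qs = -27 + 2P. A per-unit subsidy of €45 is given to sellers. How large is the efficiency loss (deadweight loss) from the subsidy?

Deadweight loss = €1575

Pre-subsidy: 1152 - 7P = -27 + 2P gives P* = 131, Q* = 235.
With the subsidy, sellers receive Ps = Pb + 45 for each unit, where Pb is the price buyers pay.
Supply in terms of Pb becomes Qs = -27 + 2(Pb + 45) = 63 + 2Pb. Setting this equal to demand: 1152 - 7Pb = 63 + 2Pb, so Pb = 121.
Sellers receive Ps = 121 + 45 = 166; Q' = 1152 − 7·121 = 305.
The subsidy expands output by 305 − 235 = 70 past the efficient level; on those units the gap between marginal cost and willingness to pay runs from 0 up to 45.
DWL = ½ × 45 × 70 = 1575.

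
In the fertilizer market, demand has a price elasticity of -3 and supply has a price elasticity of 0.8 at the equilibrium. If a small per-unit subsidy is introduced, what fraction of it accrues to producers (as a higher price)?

For a small subsidy around the equilibrium, the benefit split depends on the relative slopes, which at a point are proportional to the elasticities.
Buyer share = εs/(εs + |εd|) = 0.8/(0.8 + 3) = 4/19; seller share = |εd|/(εs + |εd|) = 15/19.
So producers capture 15/19 of the subsidy.

Producer share = 15/19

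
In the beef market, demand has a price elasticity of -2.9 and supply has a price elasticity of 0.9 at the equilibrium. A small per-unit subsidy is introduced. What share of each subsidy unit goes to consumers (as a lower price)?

For a small subsidy around the equilibrium, the benefit split depends on the relative slopes, which at a point are proportional to the elasticities.
Buyer share = εs/(εs + |εd|) = 0.9/(0.9 + 2.9) = 9/38; seller share = |εd|/(εs + |εd|) = 29/38.

Consumer share = 9/38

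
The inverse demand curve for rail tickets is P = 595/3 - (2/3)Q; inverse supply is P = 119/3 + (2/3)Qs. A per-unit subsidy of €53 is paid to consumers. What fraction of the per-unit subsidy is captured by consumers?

Consumer share = 0.5

Pre-subsidy: 595/3 - (2/3)Q = 119/3 + (2/3)Q gives Q* = 119 and P* = 119.
With the rebate, buyers effectively pay Pb = Ps − 53, where Ps is the price sellers receive.
On the curves, Pb = 595/3 - (2/3)Q and Ps = 119/3 + (2/3)Q; the wedge Ps − Pb = 53 gives 119/3 + (2/3)Q − (595/3 - (2/3)Q) = 53, so Q' = 158.75.
Then Pb = 595/3 − (2/3)·158.75 = 92.5 and Ps = 119/3 + (2/3)·158.75 = 145.5.
Buyers' price falls by P* − Pb = 119 − 92.5 = 26.5; sellers' price rises by Ps − P* = 145.5 − 119 = 26.5.
So consumers capture 26.5/53 = 0.5 of each unit of subsidy.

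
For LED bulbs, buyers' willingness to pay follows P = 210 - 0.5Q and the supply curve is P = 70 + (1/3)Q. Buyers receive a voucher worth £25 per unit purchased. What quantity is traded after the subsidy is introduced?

Q' = 198

Pre-subsidy: 210 - 0.5Q = 70 + (1/3)Q gives Q* = 168 and P* = 126.
With the rebate, buyers effectively pay Pb = Ps − 25, where Ps is the price sellers receive.
On the curves, Pb = 210 - 0.5Q and Ps = 70 + (1/3)Q; the wedge Ps − Pb = 25 gives 70 + (1/3)Q − (210 - 0.5Q) = 25, so Q' = 198.
Then Pb = 210 − 0.5·198 = 111 and Ps = 70 + (1/3)·198 = 136.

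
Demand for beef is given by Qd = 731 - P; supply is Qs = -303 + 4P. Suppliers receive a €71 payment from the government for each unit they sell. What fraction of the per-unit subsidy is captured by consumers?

Pre-subsidy: 731 - P = -303 + 4P gives P* = 206.8, Q* = 524.2.
With the subsidy, sellers receive Ps = Pb + 71 for each unit, where Pb is the price buyers pay.
Supply in terms of Pb becomes Qs = -303 + 4(Pb + 71) = -19 + 4Pb. Setting this equal to demand: 731 - Pb = -19 + 4Pb, so Pb = 150.
Sellers receive Ps = 150 + 71 = 221; Q' = 731 − 1·150 = 581.
Buyers' price falls by P* − Pb = 206.8 − 150 = 56.8; sellers' price rises by Ps − P* = 221 − 206.8 = 14.2.
So consumers capture 56.8/71 = 0.8 of each unit of subsidy.

Consumer share = 0.8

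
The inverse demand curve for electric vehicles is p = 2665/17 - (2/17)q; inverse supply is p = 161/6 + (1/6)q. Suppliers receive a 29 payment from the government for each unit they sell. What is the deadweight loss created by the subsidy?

Deadweight loss = 1479

Pre-subsidy: 2665/17 - (2/17)q = 161/6 + (1/6)q gives q* = 457 and p* = 103.
With the subsidy, sellers receive ps = pb + 29 for each unit, where pb is the price buyers pay.
On the curves, pb = 2665/17 - (2/17)q and ps = 161/6 + (1/6)q; the wedge ps − pb = 29 gives 161/6 + (1/6)q − (2665/17 - (2/17)q) = 29, so q' = 559.
Then pb = 2665/17 − (2/17)·559 = 91 and ps = 161/6 + (1/6)·559 = 120.
The subsidy expands output by 559 − 457 = 102 past the efficient level; on those units the gap between marginal cost and willingness to pay runs from 0 up to 29.
DWL = ½ × 29 × 102 = 1479.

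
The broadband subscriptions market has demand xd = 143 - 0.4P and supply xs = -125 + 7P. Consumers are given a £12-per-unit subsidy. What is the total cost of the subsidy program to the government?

Pre-subsidy: 143 - 0.4P = -125 + 7P gives P* = 1340/37, x* = 4755/37.
With the rebate, buyers effectively pay Pb = Ps − 12, where Ps is the price sellers receive.
Demand in terms of Ps becomes xd = 143 − 0.4(Ps − 12) = 147.8 - 0.4Ps. Setting this equal to supply: 147.8 - 0.4Ps = -125 + 7Ps, so Ps = 1364/37.
Buyers pay Pb = 1364/37 − 12 = 920/37; x' = -125 + 7·(1364/37) = 4923/37.
Government outlay = subsidy × quantity = 12 × 4923/37 = 59076/37.

Government cost = 59076/37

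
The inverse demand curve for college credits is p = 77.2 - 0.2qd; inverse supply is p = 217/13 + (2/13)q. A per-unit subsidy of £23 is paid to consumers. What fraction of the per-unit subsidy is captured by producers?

Pre-subsidy: 77.2 - 0.2q = 217/13 + (2/13)q gives q* = 171 and p* = 43.
With the rebate, buyers effectively pay pb = ps − 23, where ps is the price sellers receive.
On the curves, pb = 77.2 - 0.2q and ps = 217/13 + (2/13)q; the wedge ps − pb = 23 gives 217/13 + (2/13)q − (77.2 - 0.2q) = 23, so q' = 236.
Then pb = 77.2 − 0.2·236 = 30 and ps = 217/13 + (2/13)·236 = 53.
Buyers' price falls by p* − pb = 43 − 30 = 13; sellers' price rises by ps − p* = 53 − 43 = 10.
So producers capture 10/23 = 10/23 of each unit of subsidy.

Producer share = 10/23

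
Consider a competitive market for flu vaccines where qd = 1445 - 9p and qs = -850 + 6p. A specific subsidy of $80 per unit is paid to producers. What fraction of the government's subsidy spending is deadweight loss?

Pre-subsidy: 1445 - 9p = -850 + 6p gives p* = 153, q* = 68.
With the subsidy, sellers receive ps = pb + 80 for each unit, where pb is the price buyers pay.
Supply in terms of pb becomes qs = -850 + 6(pb + 80) = -370 + 6pb. Setting this equal to demand: 1445 - 9pb = -370 + 6pb, so pb = 121.
Sellers receive ps = 121 + 80 = 201; q' = 1445 − 9·121 = 356.
ΔCS = ½(68 + 356)(153 − 121) = 6784; ΔPS = ½(68 + 356)(201 − 153) = 10176.
Government spending = 80 × 356 = 28480.
DWL = ½ × 80 × (356 − 68) = 11520; fraction = 11520 / 28480 = 36/89.

DWL / government spending = 36/89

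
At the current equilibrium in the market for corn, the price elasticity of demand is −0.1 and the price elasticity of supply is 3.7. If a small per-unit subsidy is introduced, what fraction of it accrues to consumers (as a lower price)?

Consumer share = 37/38

For a small subsidy around the equilibrium, the benefit split depends on the relative slopes, which at a point are proportional to the elasticities.
Buyer share = εs/(εs + |εd|) = 3.7/(3.7 + 0.1) = 37/38; seller share = |εd|/(εs + |εd|) = 1/38.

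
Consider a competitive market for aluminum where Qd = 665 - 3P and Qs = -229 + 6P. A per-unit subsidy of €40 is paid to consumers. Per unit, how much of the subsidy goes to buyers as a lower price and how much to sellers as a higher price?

Pre-subsidy: 665 - 3P = -229 + 6P gives P* = 298/3, Q* = 367.
With the rebate, buyers effectively pay Pb = Ps − 40, where Ps is the price sellers receive.
Demand in terms of Ps becomes Qd = 665 − 3(Ps − 40) = 785 - 3Ps. Setting this equal to supply: 785 - 3Ps = -229 + 6Ps, so Ps = 338/3.
Buyers pay Pb = 338/3 − 40 = 218/3; Q' = -229 + 6·(338/3) = 447.
Buyers' price falls by P* − Pb = 298/3 − 218/3 = 80/3; sellers' price rises by Ps − P* = 338/3 − 298/3 = 40/3.

Buyers gain 80/3 per unit; sellers gain 40/3 per unit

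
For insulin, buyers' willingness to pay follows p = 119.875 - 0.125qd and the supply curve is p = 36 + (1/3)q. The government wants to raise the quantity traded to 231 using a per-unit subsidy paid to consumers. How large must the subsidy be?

At q = 231, from the demand curve buyers pay pb = 119.875 − 0.125·231 = 91; from the supply curve sellers need ps = 36 + (1/3)·231 = 113.
The subsidy must fill the gap: s = ps − pb = 113 − 91 = 22.

Required subsidy s = 22 per unit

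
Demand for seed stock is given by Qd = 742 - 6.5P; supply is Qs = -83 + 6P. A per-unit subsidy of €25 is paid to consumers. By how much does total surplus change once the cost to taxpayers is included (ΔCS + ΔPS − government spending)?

Net change in total surplus = -€975

Pre-subsidy: 742 - 6.5P = -83 + 6P gives P* = 66, Q* = 313.
With the rebate, buyers effectively pay Pb = Ps − 25, where Ps is the price sellers receive.
Demand in terms of Ps becomes Qd = 742 − 6.5(Ps − 25) = 904.5 - 6.5Ps. Setting this equal to supply: 904.5 - 6.5Ps = -83 + 6Ps, so Ps = 79.
Buyers pay Pb = 79 − 25 = 54; Q' = -83 + 6·79 = 391.
ΔCS = ½(313 + 391)(66 − 54) = 4224; ΔPS = ½(313 + 391)(79 − 66) = 4576.
Government spending = 25 × 391 = 9775.
Net change = 4224 + 4576 − 9775 = -975. The loss equals the DWL triangle ½·25·78.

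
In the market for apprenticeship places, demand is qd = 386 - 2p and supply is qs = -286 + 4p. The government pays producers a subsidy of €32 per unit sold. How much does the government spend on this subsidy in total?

Pre-subsidy: 386 - 2p = -286 + 4p gives p* = 112, q* = 162.
With the subsidy, sellers receive ps = pb + 32 for each unit, where pb is the price buyers pay.
Supply in terms of pb becomes qs = -286 + 4(pb + 32) = -158 + 4pb. Setting this equal to demand: 386 - 2pb = -158 + 4pb, so pb = 272/3.
Sellers receive ps = 272/3 + 32 = 368/3; q' = 386 − 2·(272/3) = 614/3.
Government outlay = subsidy × quantity = 32 × 614/3 = 19648/3.

Government cost = 19648/3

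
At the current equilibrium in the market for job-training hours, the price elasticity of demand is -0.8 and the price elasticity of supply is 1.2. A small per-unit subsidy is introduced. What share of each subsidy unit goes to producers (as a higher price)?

Producer share = 0.4

For a small subsidy around the equilibrium, the benefit split depends on the relative slopes, which at a point are proportional to the elasticities.
Buyer share = εs/(εs + |εd|) = 1.2/(1.2 + 0.8) = 0.6; seller share = |εd|/(εs + |εd|) = 0.4.
So producers capture 0.4 of the subsidy.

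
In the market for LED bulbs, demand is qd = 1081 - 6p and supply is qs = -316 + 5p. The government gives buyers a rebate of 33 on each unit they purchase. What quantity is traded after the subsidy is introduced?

Pre-subsidy: 1081 - 6p = -316 + 5p gives p* = 127, q* = 319.
With the rebate, buyers effectively pay pb = ps − 33, where ps is the price sellers receive.
Demand in terms of ps becomes qd = 1081 − 6(ps − 33) = 1279 - 6ps. Setting this equal to supply: 1279 - 6ps = -316 + 5ps, so ps = 145.
Buyers pay pb = 145 − 33 = 112; q' = -316 + 5·145 = 409.

q' = 409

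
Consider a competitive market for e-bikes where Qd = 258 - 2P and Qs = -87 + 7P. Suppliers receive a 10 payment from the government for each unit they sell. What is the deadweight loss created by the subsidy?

Pre-subsidy: 258 - 2P = -87 + 7P gives P* = 115/3, Q* = 544/3.
With the subsidy, sellers receive Ps = Pb + 10 for each unit, where Pb is the price buyers pay.
Supply in terms of Pb becomes Qs = -87 + 7(Pb + 10) = -17 + 7Pb. Setting this equal to demand: 258 - 2Pb = -17 + 7Pb, so Pb = 275/9.
Sellers receive Ps = 275/9 + 10 = 365/9; Q' = 258 − 2·(275/9) = 1772/9.
The subsidy expands output by 1772/9 − 544/3 = 140/9 past the efficient level; on those units the gap between marginal cost and willingness to pay runs from 0 up to 10.
DWL = ½ × 10 × 140/9 = 700/9.

Deadweight loss = 700/9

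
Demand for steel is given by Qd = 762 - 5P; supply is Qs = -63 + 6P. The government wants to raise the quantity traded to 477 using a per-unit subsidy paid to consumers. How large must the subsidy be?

At Q = 477, invert demand for the buyer price: Pb = (762 − 477)/5 = 57; invert supply for the seller price: Ps = (477 − (-63))/6 = 90.
The subsidy must fill the gap: s = Ps − Pb = 90 − 57 = 33.

Required subsidy s = 33 per unit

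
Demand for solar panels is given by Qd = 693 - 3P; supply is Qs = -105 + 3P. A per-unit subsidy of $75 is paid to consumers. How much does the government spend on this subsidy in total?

Pre-subsidy: 693 - 3P = -105 + 3P gives P* = 133, Q* = 294.
With the rebate, buyers effectively pay Pb = Ps − 75, where Ps is the price sellers receive.
Demand in terms of Ps becomes Qd = 693 − 3(Ps − 75) = 918 - 3Ps. Setting this equal to supply: 918 - 3Ps = -105 + 3Ps, so Ps = 170.5.
Buyers pay Pb = 170.5 − 75 = 95.5; Q' = -105 + 3·170.5 = 406.5.
Government outlay = subsidy × quantity = 75 × 406.5 = 30487.5.

Government cost = $30487.5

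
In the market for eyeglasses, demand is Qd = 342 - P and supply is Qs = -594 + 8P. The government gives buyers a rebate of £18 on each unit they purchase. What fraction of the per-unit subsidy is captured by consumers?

Pre-subsidy: 342 - P = -594 + 8P gives P* = 104, Q* = 238.
With the rebate, buyers effectively pay Pb = Ps − 18, where Ps is the price sellers receive.
Demand in terms of Ps becomes Qd = 342 − 1(Ps − 18) = 360 - Ps. Setting this equal to supply: 360 - Ps = -594 + 8Ps, so Ps = 106.
Buyers pay Pb = 106 − 18 = 88; Q' = -594 + 8·106 = 254.
Buyers' price falls by P* − Pb = 104 − 88 = 16; sellers' price rises by Ps − P* = 106 − 104 = 2.
So consumers capture 16/18 = 8/9 of each unit of subsidy.

Consumer share = 8/9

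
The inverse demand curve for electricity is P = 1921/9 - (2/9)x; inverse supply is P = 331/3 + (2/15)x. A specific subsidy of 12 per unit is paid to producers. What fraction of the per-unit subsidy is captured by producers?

Producer share = 0.375

Pre-subsidy: 1921/9 - (2/9)x = 331/3 + (2/15)x gives x* = 290 and P* = 149.
With the subsidy, sellers receive Ps = Pb + 12 for each unit, where Pb is the price buyers pay.
On the curves, Pb = 1921/9 - (2/9)x and Ps = 331/3 + (2/15)x; the wedge Ps − Pb = 12 gives 331/3 + (2/15)x − (1921/9 - (2/9)x) = 12, so x' = 323.75.
Then Pb = 1921/9 − (2/9)·323.75 = 141.5 and Ps = 331/3 + (2/15)·323.75 = 153.5.
Buyers' price falls by P* − Pb = 149 − 141.5 = 7.5; sellers' price rises by Ps − P* = 153.5 − 149 = 4.5.
So producers capture 4.5/12 = 0.375 of each unit of subsidy.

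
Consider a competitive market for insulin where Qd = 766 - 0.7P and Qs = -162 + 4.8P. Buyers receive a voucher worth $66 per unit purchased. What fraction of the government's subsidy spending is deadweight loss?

DWL / government spending = 924/31543

Pre-subsidy: 766 - 0.7P = -162 + 4.8P gives P* = 1856/11, Q* = 35634/55.
With the rebate, buyers effectively pay Pb = Ps − 66, where Ps is the price sellers receive.
Demand in terms of Ps becomes Qd = 766 − 0.7(Ps − 66) = 812.2 - 0.7Ps. Setting this equal to supply: 812.2 - 0.7Ps = -162 + 4.8Ps, so Ps = 9742/55.
Buyers pay Pb = 9742/55 − 66 = 6112/55; Q' = -162 + 4.8·(9742/55) = 189258/275.
ΔCS = ½(35634/55 + 189258/275)(1856/11 − 6112/55) = 52909632/1375; ΔPS = ½(35634/55 + 189258/275)(9742/55 − 1856/11) = 7715988/1375.
Government spending = 66 × 189258/275 = 45421.92.
DWL = ½ × 66 × (189258/275 − 35634/55) = 1330.56; fraction = 1330.56 / 45421.92 = 924/31543.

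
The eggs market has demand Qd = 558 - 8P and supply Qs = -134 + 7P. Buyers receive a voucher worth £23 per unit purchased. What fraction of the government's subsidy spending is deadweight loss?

Pre-subsidy: 558 - 8P = -134 + 7P gives P* = 692/15, Q* = 2834/15.
With the rebate, buyers effectively pay Pb = Ps − 23, where Ps is the price sellers receive.
Demand in terms of Ps becomes Qd = 558 − 8(Ps − 23) = 742 - 8Ps. Setting this equal to supply: 742 - 8Ps = -134 + 7Ps, so Ps = 58.4.
Buyers pay Pb = 58.4 − 23 = 35.4; Q' = -134 + 7·58.4 = 274.8.
ΔCS = ½(2834/15 + 274.8)(692/15 − 35.4) = 559958/225; ΔPS = ½(2834/15 + 274.8)(58.4 − 692/15) = 639952/225.
Government spending = 23 × 274.8 = 6320.4.
DWL = ½ × 23 × (274.8 − 2834/15) = 14812/15; fraction = (14812/15) / 6320.4 = 322/2061.

DWL / government spending = 322/2061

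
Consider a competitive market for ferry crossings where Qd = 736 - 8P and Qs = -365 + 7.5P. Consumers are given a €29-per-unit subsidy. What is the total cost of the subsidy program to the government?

Pre-subsidy: 736 - 8P = -365 + 7.5P gives P* = 2202/31, Q* = 5200/31.
With the rebate, buyers effectively pay Pb = Ps − 29, where Ps is the price sellers receive.
Demand in terms of Ps becomes Qd = 736 − 8(Ps − 29) = 968 - 8Ps. Setting this equal to supply: 968 - 8Ps = -365 + 7.5Ps, so Ps = 86.
Buyers pay Pb = 86 − 29 = 57; Q' = -365 + 7.5·86 = 280.
Government outlay = subsidy × quantity = 29 × 280 = 8120.

Government cost = €8120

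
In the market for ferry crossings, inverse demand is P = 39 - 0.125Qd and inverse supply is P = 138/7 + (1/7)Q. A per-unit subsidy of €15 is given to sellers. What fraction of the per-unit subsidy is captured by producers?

Producer share = 8/15

Pre-subsidy: 39 - 0.125Q = 138/7 + (1/7)Q gives Q* = 72 and P* = 30.
With the subsidy, sellers receive Ps = Pb + 15 for each unit, where Pb is the price buyers pay.
On the curves, Pb = 39 - 0.125Q and Ps = 138/7 + (1/7)Q; the wedge Ps − Pb = 15 gives 138/7 + (1/7)Q − (39 - 0.125Q) = 15, so Q' = 128.
Then Pb = 39 − 0.125·128 = 23 and Ps = 138/7 + (1/7)·128 = 38.
Buyers' price falls by P* − Pb = 30 − 23 = 7; sellers' price rises by Ps − P* = 38 − 30 = 8.
So producers capture 8/15 = 8/15 of each unit of subsidy.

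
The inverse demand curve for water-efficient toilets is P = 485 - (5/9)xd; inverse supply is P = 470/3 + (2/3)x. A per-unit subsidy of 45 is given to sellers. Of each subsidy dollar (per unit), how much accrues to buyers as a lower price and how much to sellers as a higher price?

Pre-subsidy: 485 - (5/9)x = 470/3 + (2/3)x gives x* = 2955/11 and P* = 11080/33.
With the subsidy, sellers receive Ps = Pb + 45 for each unit, where Pb is the price buyers pay.
On the curves, Pb = 485 - (5/9)x and Ps = 470/3 + (2/3)x; the wedge Ps − Pb = 45 gives 470/3 + (2/3)x − (485 - (5/9)x) = 45, so x' = 3360/11.
Then Pb = 485 − (5/9)·(3360/11) = 10405/33 and Ps = 470/3 + (2/3)·(3360/11) = 11890/33.
Buyers' price falls by P* − Pb = 11080/33 − 10405/33 = 225/11; sellers' price rises by Ps − P* = 11890/33 − 11080/33 = 270/11.

Buyers gain 225/11 per unit; sellers gain 270/11 per unit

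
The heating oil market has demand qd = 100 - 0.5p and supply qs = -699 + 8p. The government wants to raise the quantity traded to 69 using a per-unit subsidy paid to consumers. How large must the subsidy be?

Required subsidy s = 34 per unit

At q = 69, invert demand for the buyer price: pb = (100 − 69)/0.5 = 62; invert supply for the seller price: ps = (69 − (-699))/8 = 96.
The subsidy must fill the gap: s = ps − pb = 96 − 62 = 34.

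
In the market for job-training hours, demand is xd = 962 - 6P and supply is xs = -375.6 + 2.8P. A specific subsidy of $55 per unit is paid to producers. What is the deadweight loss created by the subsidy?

Pre-subsidy: 962 - 6P = -375.6 + 2.8P gives P* = 152, x* = 50.
With the subsidy, sellers receive Ps = Pb + 55 for each unit, where Pb is the price buyers pay.
Supply in terms of Pb becomes xs = -375.6 + 2.8(Pb + 55) = -221.6 + 2.8Pb. Setting this equal to demand: 962 - 6Pb = -221.6 + 2.8Pb, so Pb = 134.5.
Sellers receive Ps = 134.5 + 55 = 189.5; x' = 962 − 6·134.5 = 155.
The subsidy expands output by 155 − 50 = 105 past the efficient level; on those units the gap between marginal cost and willingness to pay runs from 0 up to 55.
DWL = ½ × 55 × 105 = 2887.5.

Deadweight loss = $2887.5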